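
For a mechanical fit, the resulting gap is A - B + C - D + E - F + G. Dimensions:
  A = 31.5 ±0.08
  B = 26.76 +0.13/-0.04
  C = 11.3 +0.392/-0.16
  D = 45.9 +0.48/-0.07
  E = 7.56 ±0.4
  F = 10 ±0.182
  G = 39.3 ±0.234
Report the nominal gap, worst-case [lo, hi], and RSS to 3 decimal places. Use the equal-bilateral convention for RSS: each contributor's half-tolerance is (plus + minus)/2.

Stack each dimension's contribution:
  +A: nom +31.500 → Σnom=31.500; wc +0.080/-0.080 → slack +0.080/-0.080; half-tol=0.080, Σhalf²=0.006400
  -B: nom -26.760 → Σnom=4.740; wc +0.040/-0.130 → slack +0.120/-0.210; half-tol=0.085, Σhalf²=0.013625
  +C: nom +11.300 → Σnom=16.040; wc +0.392/-0.160 → slack +0.512/-0.370; half-tol=0.276, Σhalf²=0.089801
  -D: nom -45.900 → Σnom=-29.860; wc +0.070/-0.480 → slack +0.582/-0.850; half-tol=0.275, Σhalf²=0.165426
  +E: nom +7.560 → Σnom=-22.300; wc +0.400/-0.400 → slack +0.982/-1.250; half-tol=0.400, Σhalf²=0.325426
  -F: nom -10.000 → Σnom=-32.300; wc +0.182/-0.182 → slack +1.164/-1.432; half-tol=0.182, Σhalf²=0.358550
  +G: nom +39.300 → Σnom=7.000; wc +0.234/-0.234 → slack +1.398/-1.666; half-tol=0.234, Σhalf²=0.413306
Nominal = 7.000. Worst-case = [7.000 - 1.666, 7.000 + 1.398] = [5.334, 8.398]. RSS = √0.413306 = 0.643.

nominal=7.000 wc=[5.334,8.398] rss=0.643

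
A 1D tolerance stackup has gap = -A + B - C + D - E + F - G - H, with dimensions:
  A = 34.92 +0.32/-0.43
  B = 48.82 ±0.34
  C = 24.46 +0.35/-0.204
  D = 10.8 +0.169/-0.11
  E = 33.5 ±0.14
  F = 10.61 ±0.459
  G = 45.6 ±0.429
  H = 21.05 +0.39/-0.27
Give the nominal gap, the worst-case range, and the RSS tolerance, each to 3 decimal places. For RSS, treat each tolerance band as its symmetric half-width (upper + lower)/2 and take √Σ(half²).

Stack each dimension's contribution:
  -A: nom -34.920 → Σnom=-34.920; wc +0.430/-0.320 → slack +0.430/-0.320; half-tol=0.375, Σhalf²=0.140625
  +B: nom +48.820 → Σnom=13.900; wc +0.340/-0.340 → slack +0.770/-0.660; half-tol=0.340, Σhalf²=0.256225
  -C: nom -24.460 → Σnom=-10.560; wc +0.204/-0.350 → slack +0.974/-1.010; half-tol=0.277, Σhalf²=0.332954
  +D: nom +10.800 → Σnom=0.240; wc +0.169/-0.110 → slack +1.143/-1.120; half-tol=0.140, Σhalf²=0.352414
  -E: nom -33.500 → Σnom=-33.260; wc +0.140/-0.140 → slack +1.283/-1.260; half-tol=0.140, Σhalf²=0.372014
  +F: nom +10.610 → Σnom=-22.650; wc +0.459/-0.459 → slack +1.742/-1.719; half-tol=0.459, Σhalf²=0.582695
  -G: nom -45.600 → Σnom=-68.250; wc +0.429/-0.429 → slack +2.171/-2.148; half-tol=0.429, Σhalf²=0.766736
  -H: nom -21.050 → Σnom=-89.300; wc +0.270/-0.390 → slack +2.441/-2.538; half-tol=0.330, Σhalf²=0.875636
Nominal = -89.300. Worst-case = [-89.300 - 2.538, -89.300 + 2.441] = [-91.838, -86.859]. RSS = √0.875636 = 0.936.

nominal=-89.300 wc=[-91.838,-86.859] rss=0.936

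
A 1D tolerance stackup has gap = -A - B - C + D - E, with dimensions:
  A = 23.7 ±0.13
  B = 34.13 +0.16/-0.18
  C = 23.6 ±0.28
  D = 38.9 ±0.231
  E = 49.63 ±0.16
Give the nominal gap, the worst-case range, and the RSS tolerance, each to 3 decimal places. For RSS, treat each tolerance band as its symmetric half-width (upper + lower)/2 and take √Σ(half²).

nominal=-92.160 wc=[-93.121,-91.179] rss=0.451

Stack each dimension's contribution:
  -A: nom -23.700 → Σnom=-23.700; wc +0.130/-0.130 → slack +0.130/-0.130; half-tol=0.130, Σhalf²=0.016900
  -B: nom -34.130 → Σnom=-57.830; wc +0.180/-0.160 → slack +0.310/-0.290; half-tol=0.170, Σhalf²=0.045800
  -C: nom -23.600 → Σnom=-81.430; wc +0.280/-0.280 → slack +0.590/-0.570; half-tol=0.280, Σhalf²=0.124200
  +D: nom +38.900 → Σnom=-42.530; wc +0.231/-0.231 → slack +0.821/-0.801; half-tol=0.231, Σhalf²=0.177561
  -E: nom -49.630 → Σnom=-92.160; wc +0.160/-0.160 → slack +0.981/-0.961; half-tol=0.160, Σhalf²=0.203161
Nominal = -92.160. Worst-case = [-92.160 - 0.961, -92.160 + 0.981] = [-93.121, -91.179]. RSS = √0.203161 = 0.451.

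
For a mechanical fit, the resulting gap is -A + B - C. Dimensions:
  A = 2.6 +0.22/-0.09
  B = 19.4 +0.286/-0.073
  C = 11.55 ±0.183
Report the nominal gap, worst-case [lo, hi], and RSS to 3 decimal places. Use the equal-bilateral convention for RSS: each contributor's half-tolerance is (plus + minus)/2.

Stack each dimension's contribution:
  -A: nom -2.600 → Σnom=-2.600; wc +0.090/-0.220 → slack +0.090/-0.220; half-tol=0.155, Σhalf²=0.024025
  +B: nom +19.400 → Σnom=16.800; wc +0.286/-0.073 → slack +0.376/-0.293; half-tol=0.179, Σhalf²=0.056245
  -C: nom -11.550 → Σnom=5.250; wc +0.183/-0.183 → slack +0.559/-0.476; half-tol=0.183, Σhalf²=0.089734
Nominal = 5.250. Worst-case = [5.250 - 0.476, 5.250 + 0.559] = [4.774, 5.809]. RSS = √0.089734 = 0.300.

nominal=5.250 wc=[4.774,5.809] rss=0.300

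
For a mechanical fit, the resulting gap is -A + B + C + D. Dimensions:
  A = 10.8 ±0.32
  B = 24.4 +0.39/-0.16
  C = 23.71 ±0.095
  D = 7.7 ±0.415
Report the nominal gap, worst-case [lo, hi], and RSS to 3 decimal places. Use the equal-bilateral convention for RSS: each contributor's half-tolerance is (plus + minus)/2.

nominal=45.010 wc=[44.020,46.230] rss=0.599

Stack each dimension's contribution:
  -A: nom -10.800 → Σnom=-10.800; wc +0.320/-0.320 → slack +0.320/-0.320; half-tol=0.320, Σhalf²=0.102400
  +B: nom +24.400 → Σnom=13.600; wc +0.390/-0.160 → slack +0.710/-0.480; half-tol=0.275, Σhalf²=0.178025
  +C: nom +23.710 → Σnom=37.310; wc +0.095/-0.095 → slack +0.805/-0.575; half-tol=0.095, Σhalf²=0.187050
  +D: nom +7.700 → Σnom=45.010; wc +0.415/-0.415 → slack +1.220/-0.990; half-tol=0.415, Σhalf²=0.359275
Nominal = 45.010. Worst-case = [45.010 - 0.990, 45.010 + 1.220] = [44.020, 46.230]. RSS = √0.359275 = 0.599.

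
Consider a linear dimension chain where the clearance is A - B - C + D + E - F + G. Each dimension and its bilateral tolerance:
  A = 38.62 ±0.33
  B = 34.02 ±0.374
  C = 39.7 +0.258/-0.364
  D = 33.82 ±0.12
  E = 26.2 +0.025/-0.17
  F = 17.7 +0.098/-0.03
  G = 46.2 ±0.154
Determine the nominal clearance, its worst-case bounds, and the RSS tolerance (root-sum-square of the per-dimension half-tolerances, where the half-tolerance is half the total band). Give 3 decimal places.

nominal=53.420 wc=[51.916,54.817] rss=0.630

Stack each dimension's contribution:
  +A: nom +38.620 → Σnom=38.620; wc +0.330/-0.330 → slack +0.330/-0.330; half-tol=0.330, Σhalf²=0.108900
  -B: nom -34.020 → Σnom=4.600; wc +0.374/-0.374 → slack +0.704/-0.704; half-tol=0.374, Σhalf²=0.248776
  -C: nom -39.700 → Σnom=-35.100; wc +0.364/-0.258 → slack +1.068/-0.962; half-tol=0.311, Σhalf²=0.345497
  +D: nom +33.820 → Σnom=-1.280; wc +0.120/-0.120 → slack +1.188/-1.082; half-tol=0.120, Σhalf²=0.359897
  +E: nom +26.200 → Σnom=24.920; wc +0.025/-0.170 → slack +1.213/-1.252; half-tol=0.098, Σhalf²=0.369403
  -F: nom -17.700 → Σnom=7.220; wc +0.030/-0.098 → slack +1.243/-1.350; half-tol=0.064, Σhalf²=0.373499
  +G: nom +46.200 → Σnom=53.420; wc +0.154/-0.154 → slack +1.397/-1.504; half-tol=0.154, Σhalf²=0.397215
Nominal = 53.420. Worst-case = [53.420 - 1.504, 53.420 + 1.397] = [51.916, 54.817]. RSS = √0.397215 = 0.630.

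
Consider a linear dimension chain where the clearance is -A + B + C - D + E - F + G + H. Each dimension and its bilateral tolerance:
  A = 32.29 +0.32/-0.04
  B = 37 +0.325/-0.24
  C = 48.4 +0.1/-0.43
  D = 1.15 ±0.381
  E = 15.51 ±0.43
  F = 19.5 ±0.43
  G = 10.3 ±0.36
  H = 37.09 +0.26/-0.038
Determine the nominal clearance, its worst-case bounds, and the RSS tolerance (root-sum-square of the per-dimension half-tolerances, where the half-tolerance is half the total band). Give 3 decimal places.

Stack each dimension's contribution:
  -A: nom -32.290 → Σnom=-32.290; wc +0.040/-0.320 → slack +0.040/-0.320; half-tol=0.180, Σhalf²=0.032400
  +B: nom +37.000 → Σnom=4.710; wc +0.325/-0.240 → slack +0.365/-0.560; half-tol=0.282, Σhalf²=0.112206
  +C: nom +48.400 → Σnom=53.110; wc +0.100/-0.430 → slack +0.465/-0.990; half-tol=0.265, Σhalf²=0.182431
  -D: nom -1.150 → Σnom=51.960; wc +0.381/-0.381 → slack +0.846/-1.371; half-tol=0.381, Σhalf²=0.327592
  +E: nom +15.510 → Σnom=67.470; wc +0.430/-0.430 → slack +1.276/-1.801; half-tol=0.430, Σhalf²=0.512492
  -F: nom -19.500 → Σnom=47.970; wc +0.430/-0.430 → slack +1.706/-2.231; half-tol=0.430, Σhalf²=0.697392
  +G: nom +10.300 → Σnom=58.270; wc +0.360/-0.360 → slack +2.066/-2.591; half-tol=0.360, Σhalf²=0.826992
  +H: nom +37.090 → Σnom=95.360; wc +0.260/-0.038 → slack +2.326/-2.629; half-tol=0.149, Σhalf²=0.849193
Nominal = 95.360. Worst-case = [95.360 - 2.629, 95.360 + 2.326] = [92.731, 97.686]. RSS = √0.849193 = 0.922.

nominal=95.360 wc=[92.731,97.686] rss=0.922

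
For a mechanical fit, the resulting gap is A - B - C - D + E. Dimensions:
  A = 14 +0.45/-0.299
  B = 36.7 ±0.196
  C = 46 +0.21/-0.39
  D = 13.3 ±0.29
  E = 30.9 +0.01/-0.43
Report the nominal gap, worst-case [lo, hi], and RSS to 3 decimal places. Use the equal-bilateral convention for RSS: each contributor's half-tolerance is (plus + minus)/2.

nominal=-51.100 wc=[-52.525,-49.764] rss=0.633

Stack each dimension's contribution:
  +A: nom +14.000 → Σnom=14.000; wc +0.450/-0.299 → slack +0.450/-0.299; half-tol=0.374, Σhalf²=0.140250
  -B: nom -36.700 → Σnom=-22.700; wc +0.196/-0.196 → slack +0.646/-0.495; half-tol=0.196, Σhalf²=0.178666
  -C: nom -46.000 → Σnom=-68.700; wc +0.390/-0.210 → slack +1.036/-0.705; half-tol=0.300, Σhalf²=0.268666
  -D: nom -13.300 → Σnom=-82.000; wc +0.290/-0.290 → slack +1.326/-0.995; half-tol=0.290, Σhalf²=0.352766
  +E: nom +30.900 → Σnom=-51.100; wc +0.010/-0.430 → slack +1.336/-1.425; half-tol=0.220, Σhalf²=0.401166
Nominal = -51.100. Worst-case = [-51.100 - 1.425, -51.100 + 1.336] = [-52.525, -49.764]. RSS = √0.401166 = 0.633.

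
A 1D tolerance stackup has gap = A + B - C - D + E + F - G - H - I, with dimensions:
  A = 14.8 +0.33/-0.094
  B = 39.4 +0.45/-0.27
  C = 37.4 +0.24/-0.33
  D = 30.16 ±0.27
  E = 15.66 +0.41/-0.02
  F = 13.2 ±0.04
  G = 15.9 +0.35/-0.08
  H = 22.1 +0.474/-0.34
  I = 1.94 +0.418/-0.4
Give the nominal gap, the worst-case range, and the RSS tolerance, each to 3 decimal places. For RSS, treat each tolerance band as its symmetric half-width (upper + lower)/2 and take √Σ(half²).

nominal=-24.440 wc=[-26.616,-21.790] rss=0.869

Stack each dimension's contribution:
  +A: nom +14.800 → Σnom=14.800; wc +0.330/-0.094 → slack +0.330/-0.094; half-tol=0.212, Σhalf²=0.044944
  +B: nom +39.400 → Σnom=54.200; wc +0.450/-0.270 → slack +0.780/-0.364; half-tol=0.360, Σhalf²=0.174544
  -C: nom -37.400 → Σnom=16.800; wc +0.330/-0.240 → slack +1.110/-0.604; half-tol=0.285, Σhalf²=0.255769
  -D: nom -30.160 → Σnom=-13.360; wc +0.270/-0.270 → slack +1.380/-0.874; half-tol=0.270, Σhalf²=0.328669
  +E: nom +15.660 → Σnom=2.300; wc +0.410/-0.020 → slack +1.790/-0.894; half-tol=0.215, Σhalf²=0.374894
  +F: nom +13.200 → Σnom=15.500; wc +0.040/-0.040 → slack +1.830/-0.934; half-tol=0.040, Σhalf²=0.376494
  -G: nom -15.900 → Σnom=-0.400; wc +0.080/-0.350 → slack +1.910/-1.284; half-tol=0.215, Σhalf²=0.422719
  -H: nom -22.100 → Σnom=-22.500; wc +0.340/-0.474 → slack +2.250/-1.758; half-tol=0.407, Σhalf²=0.588368
  -I: nom -1.940 → Σnom=-24.440; wc +0.400/-0.418 → slack +2.650/-2.176; half-tol=0.409, Σhalf²=0.755649
Nominal = -24.440. Worst-case = [-24.440 - 2.176, -24.440 + 2.650] = [-26.616, -21.790]. RSS = √0.755649 = 0.869.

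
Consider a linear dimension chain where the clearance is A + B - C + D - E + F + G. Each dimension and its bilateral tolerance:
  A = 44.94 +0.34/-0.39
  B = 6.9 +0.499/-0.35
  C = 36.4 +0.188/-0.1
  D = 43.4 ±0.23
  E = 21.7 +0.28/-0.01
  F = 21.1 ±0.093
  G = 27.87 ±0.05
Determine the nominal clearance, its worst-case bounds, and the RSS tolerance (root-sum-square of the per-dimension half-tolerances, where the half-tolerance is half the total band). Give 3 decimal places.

Stack each dimension's contribution:
  +A: nom +44.940 → Σnom=44.940; wc +0.340/-0.390 → slack +0.340/-0.390; half-tol=0.365, Σhalf²=0.133225
  +B: nom +6.900 → Σnom=51.840; wc +0.499/-0.350 → slack +0.839/-0.740; half-tol=0.424, Σhalf²=0.313425
  -C: nom -36.400 → Σnom=15.440; wc +0.100/-0.188 → slack +0.939/-0.928; half-tol=0.144, Σhalf²=0.334161
  +D: nom +43.400 → Σnom=58.840; wc +0.230/-0.230 → slack +1.169/-1.158; half-tol=0.230, Σhalf²=0.387061
  -E: nom -21.700 → Σnom=37.140; wc +0.010/-0.280 → slack +1.179/-1.438; half-tol=0.145, Σhalf²=0.408086
  +F: nom +21.100 → Σnom=58.240; wc +0.093/-0.093 → slack +1.272/-1.531; half-tol=0.093, Σhalf²=0.416735
  +G: nom +27.870 → Σnom=86.110; wc +0.050/-0.050 → slack +1.322/-1.581; half-tol=0.050, Σhalf²=0.419235
Nominal = 86.110. Worst-case = [86.110 - 1.581, 86.110 + 1.322] = [84.529, 87.432]. RSS = √0.419235 = 0.647.

nominal=86.110 wc=[84.529,87.432] rss=0.647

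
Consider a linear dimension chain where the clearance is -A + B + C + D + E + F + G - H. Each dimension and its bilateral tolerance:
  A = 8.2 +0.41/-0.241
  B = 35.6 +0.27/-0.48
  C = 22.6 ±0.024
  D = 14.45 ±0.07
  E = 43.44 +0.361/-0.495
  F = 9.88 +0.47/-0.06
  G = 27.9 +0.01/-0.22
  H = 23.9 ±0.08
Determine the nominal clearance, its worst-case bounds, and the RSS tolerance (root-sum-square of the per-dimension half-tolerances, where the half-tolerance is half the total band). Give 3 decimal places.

nominal=121.770 wc=[119.931,123.296] rss=0.725

Stack each dimension's contribution:
  -A: nom -8.200 → Σnom=-8.200; wc +0.241/-0.410 → slack +0.241/-0.410; half-tol=0.326, Σhalf²=0.105950
  +B: nom +35.600 → Σnom=27.400; wc +0.270/-0.480 → slack +0.511/-0.890; half-tol=0.375, Σhalf²=0.246575
  +C: nom +22.600 → Σnom=50.000; wc +0.024/-0.024 → slack +0.535/-0.914; half-tol=0.024, Σhalf²=0.247151
  +D: nom +14.450 → Σnom=64.450; wc +0.070/-0.070 → slack +0.605/-0.984; half-tol=0.070, Σhalf²=0.252051
  +E: nom +43.440 → Σnom=107.890; wc +0.361/-0.495 → slack +0.966/-1.479; half-tol=0.428, Σhalf²=0.435235
  +F: nom +9.880 → Σnom=117.770; wc +0.470/-0.060 → slack +1.436/-1.539; half-tol=0.265, Σhalf²=0.505460
  +G: nom +27.900 → Σnom=145.670; wc +0.010/-0.220 → slack +1.446/-1.759; half-tol=0.115, Σhalf²=0.518685
  -H: nom -23.900 → Σnom=121.770; wc +0.080/-0.080 → slack +1.526/-1.839; half-tol=0.080, Σhalf²=0.525085
Nominal = 121.770. Worst-case = [121.770 - 1.839, 121.770 + 1.526] = [119.931, 123.296]. RSS = √0.525085 = 0.725.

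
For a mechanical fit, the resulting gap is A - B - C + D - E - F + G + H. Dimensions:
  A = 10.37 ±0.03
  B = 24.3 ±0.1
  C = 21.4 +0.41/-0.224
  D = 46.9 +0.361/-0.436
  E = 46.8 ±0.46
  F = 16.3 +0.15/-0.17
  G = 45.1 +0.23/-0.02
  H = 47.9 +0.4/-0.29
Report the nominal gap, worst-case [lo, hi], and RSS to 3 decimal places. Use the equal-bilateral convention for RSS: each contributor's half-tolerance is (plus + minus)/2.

Stack each dimension's contribution:
  +A: nom +10.370 → Σnom=10.370; wc +0.030/-0.030 → slack +0.030/-0.030; half-tol=0.030, Σhalf²=0.000900
  -B: nom -24.300 → Σnom=-13.930; wc +0.100/-0.100 → slack +0.130/-0.130; half-tol=0.100, Σhalf²=0.010900
  -C: nom -21.400 → Σnom=-35.330; wc +0.224/-0.410 → slack +0.354/-0.540; half-tol=0.317, Σhalf²=0.111389
  +D: nom +46.900 → Σnom=11.570; wc +0.361/-0.436 → slack +0.715/-0.976; half-tol=0.398, Σhalf²=0.270191
  -E: nom -46.800 → Σnom=-35.230; wc +0.460/-0.460 → slack +1.175/-1.436; half-tol=0.460, Σhalf²=0.481791
  -F: nom -16.300 → Σnom=-51.530; wc +0.170/-0.150 → slack +1.345/-1.586; half-tol=0.160, Σhalf²=0.507391
  +G: nom +45.100 → Σnom=-6.430; wc +0.230/-0.020 → slack +1.575/-1.606; half-tol=0.125, Σhalf²=0.523016
  +H: nom +47.900 → Σnom=41.470; wc +0.400/-0.290 → slack +1.975/-1.896; half-tol=0.345, Σhalf²=0.642041
Nominal = 41.470. Worst-case = [41.470 - 1.896, 41.470 + 1.975] = [39.574, 43.445]. RSS = √0.642041 = 0.801.

nominal=41.470 wc=[39.574,43.445] rss=0.801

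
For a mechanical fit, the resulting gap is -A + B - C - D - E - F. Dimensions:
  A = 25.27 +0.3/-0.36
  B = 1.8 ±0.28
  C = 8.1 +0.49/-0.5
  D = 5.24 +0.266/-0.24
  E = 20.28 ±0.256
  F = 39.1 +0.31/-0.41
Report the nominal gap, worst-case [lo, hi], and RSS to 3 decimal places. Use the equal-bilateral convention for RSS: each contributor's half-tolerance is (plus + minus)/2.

nominal=-96.190 wc=[-98.092,-94.144] rss=0.832

Stack each dimension's contribution:
  -A: nom -25.270 → Σnom=-25.270; wc +0.360/-0.300 → slack +0.360/-0.300; half-tol=0.330, Σhalf²=0.108900
  +B: nom +1.800 → Σnom=-23.470; wc +0.280/-0.280 → slack +0.640/-0.580; half-tol=0.280, Σhalf²=0.187300
  -C: nom -8.100 → Σnom=-31.570; wc +0.500/-0.490 → slack +1.140/-1.070; half-tol=0.495, Σhalf²=0.432325
  -D: nom -5.240 → Σnom=-36.810; wc +0.240/-0.266 → slack +1.380/-1.336; half-tol=0.253, Σhalf²=0.496334
  -E: nom -20.280 → Σnom=-57.090; wc +0.256/-0.256 → slack +1.636/-1.592; half-tol=0.256, Σhalf²=0.561870
  -F: nom -39.100 → Σnom=-96.190; wc +0.410/-0.310 → slack +2.046/-1.902; half-tol=0.360, Σhalf²=0.691470
Nominal = -96.190. Worst-case = [-96.190 - 1.902, -96.190 + 2.046] = [-98.092, -94.144]. RSS = √0.691470 = 0.832.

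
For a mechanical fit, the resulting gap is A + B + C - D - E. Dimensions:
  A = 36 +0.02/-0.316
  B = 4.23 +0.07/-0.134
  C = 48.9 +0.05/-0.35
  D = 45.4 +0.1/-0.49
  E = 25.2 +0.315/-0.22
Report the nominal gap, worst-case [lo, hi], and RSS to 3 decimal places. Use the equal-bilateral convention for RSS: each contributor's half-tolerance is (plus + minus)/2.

nominal=18.530 wc=[17.315,19.380] rss=0.487

Stack each dimension's contribution:
  +A: nom +36.000 → Σnom=36.000; wc +0.020/-0.316 → slack +0.020/-0.316; half-tol=0.168, Σhalf²=0.028224
  +B: nom +4.230 → Σnom=40.230; wc +0.070/-0.134 → slack +0.090/-0.450; half-tol=0.102, Σhalf²=0.038628
  +C: nom +48.900 → Σnom=89.130; wc +0.050/-0.350 → slack +0.140/-0.800; half-tol=0.200, Σhalf²=0.078628
  -D: nom -45.400 → Σnom=43.730; wc +0.490/-0.100 → slack +0.630/-0.900; half-tol=0.295, Σhalf²=0.165653
  -E: nom -25.200 → Σnom=18.530; wc +0.220/-0.315 → slack +0.850/-1.215; half-tol=0.268, Σhalf²=0.237209
Nominal = 18.530. Worst-case = [18.530 - 1.215, 18.530 + 0.850] = [17.315, 19.380]. RSS = √0.237209 = 0.487.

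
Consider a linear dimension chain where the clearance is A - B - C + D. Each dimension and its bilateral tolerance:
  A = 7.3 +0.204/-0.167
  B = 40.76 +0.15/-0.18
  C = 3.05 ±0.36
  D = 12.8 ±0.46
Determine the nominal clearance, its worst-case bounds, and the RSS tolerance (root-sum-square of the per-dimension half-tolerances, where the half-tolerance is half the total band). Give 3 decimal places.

nominal=-23.710 wc=[-24.847,-22.506] rss=0.635

Stack each dimension's contribution:
  +A: nom +7.300 → Σnom=7.300; wc +0.204/-0.167 → slack +0.204/-0.167; half-tol=0.185, Σhalf²=0.034410
  -B: nom -40.760 → Σnom=-33.460; wc +0.180/-0.150 → slack +0.384/-0.317; half-tol=0.165, Σhalf²=0.061635
  -C: nom -3.050 → Σnom=-36.510; wc +0.360/-0.360 → slack +0.744/-0.677; half-tol=0.360, Σhalf²=0.191235
  +D: nom +12.800 → Σnom=-23.710; wc +0.460/-0.460 → slack +1.204/-1.137; half-tol=0.460, Σhalf²=0.402835
Nominal = -23.710. Worst-case = [-23.710 - 1.137, -23.710 + 1.204] = [-24.847, -22.506]. RSS = √0.402835 = 0.635.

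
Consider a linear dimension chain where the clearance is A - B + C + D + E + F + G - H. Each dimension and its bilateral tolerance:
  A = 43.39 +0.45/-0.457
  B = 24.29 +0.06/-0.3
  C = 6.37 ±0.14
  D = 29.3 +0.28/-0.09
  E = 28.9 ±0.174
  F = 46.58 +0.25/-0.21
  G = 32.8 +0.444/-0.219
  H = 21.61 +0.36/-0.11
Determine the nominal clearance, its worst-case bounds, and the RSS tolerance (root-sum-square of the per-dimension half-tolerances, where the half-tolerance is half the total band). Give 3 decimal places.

nominal=141.440 wc=[139.730,143.588] rss=0.735

Stack each dimension's contribution:
  +A: nom +43.390 → Σnom=43.390; wc +0.450/-0.457 → slack +0.450/-0.457; half-tol=0.454, Σhalf²=0.205662
  -B: nom -24.290 → Σnom=19.100; wc +0.300/-0.060 → slack +0.750/-0.517; half-tol=0.180, Σhalf²=0.238062
  +C: nom +6.370 → Σnom=25.470; wc +0.140/-0.140 → slack +0.890/-0.657; half-tol=0.140, Σhalf²=0.257662
  +D: nom +29.300 → Σnom=54.770; wc +0.280/-0.090 → slack +1.170/-0.747; half-tol=0.185, Σhalf²=0.291887
  +E: nom +28.900 → Σnom=83.670; wc +0.174/-0.174 → slack +1.344/-0.921; half-tol=0.174, Σhalf²=0.322163
  +F: nom +46.580 → Σnom=130.250; wc +0.250/-0.210 → slack +1.594/-1.131; half-tol=0.230, Σhalf²=0.375063
  +G: nom +32.800 → Σnom=163.050; wc +0.444/-0.219 → slack +2.038/-1.350; half-tol=0.332, Σhalf²=0.484956
  -H: nom -21.610 → Σnom=141.440; wc +0.110/-0.360 → slack +2.148/-1.710; half-tol=0.235, Σhalf²=0.540181
Nominal = 141.440. Worst-case = [141.440 - 1.710, 141.440 + 2.148] = [139.730, 143.588]. RSS = √0.540181 = 0.735.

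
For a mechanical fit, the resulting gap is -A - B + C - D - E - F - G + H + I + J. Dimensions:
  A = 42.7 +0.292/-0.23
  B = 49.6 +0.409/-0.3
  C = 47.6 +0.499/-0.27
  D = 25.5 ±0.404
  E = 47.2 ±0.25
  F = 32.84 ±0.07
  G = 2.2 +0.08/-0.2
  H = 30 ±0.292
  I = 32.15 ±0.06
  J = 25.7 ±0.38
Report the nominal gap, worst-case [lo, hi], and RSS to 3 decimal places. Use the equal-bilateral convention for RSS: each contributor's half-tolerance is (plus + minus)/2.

Stack each dimension's contribution:
  -A: nom -42.700 → Σnom=-42.700; wc +0.230/-0.292 → slack +0.230/-0.292; half-tol=0.261, Σhalf²=0.068121
  -B: nom -49.600 → Σnom=-92.300; wc +0.300/-0.409 → slack +0.530/-0.701; half-tol=0.354, Σhalf²=0.193791
  +C: nom +47.600 → Σnom=-44.700; wc +0.499/-0.270 → slack +1.029/-0.971; half-tol=0.385, Σhalf²=0.341631
  -D: nom -25.500 → Σnom=-70.200; wc +0.404/-0.404 → slack +1.433/-1.375; half-tol=0.404, Σhalf²=0.504848
  -E: nom -47.200 → Σnom=-117.400; wc +0.250/-0.250 → slack +1.683/-1.625; half-tol=0.250, Σhalf²=0.567348
  -F: nom -32.840 → Σnom=-150.240; wc +0.070/-0.070 → slack +1.753/-1.695; half-tol=0.070, Σhalf²=0.572248
  -G: nom -2.200 → Σnom=-152.440; wc +0.200/-0.080 → slack +1.953/-1.775; half-tol=0.140, Σhalf²=0.591847
  +H: nom +30.000 → Σnom=-122.440; wc +0.292/-0.292 → slack +2.245/-2.067; half-tol=0.292, Σhalf²=0.677111
  +I: nom +32.150 → Σnom=-90.290; wc +0.060/-0.060 → slack +2.305/-2.127; half-tol=0.060, Σhalf²=0.680712
  +J: nom +25.700 → Σnom=-64.590; wc +0.380/-0.380 → slack +2.685/-2.507; half-tol=0.380, Σhalf²=0.825111
Nominal = -64.590. Worst-case = [-64.590 - 2.507, -64.590 + 2.685] = [-67.097, -61.905]. RSS = √0.825111 = 0.908.

nominal=-64.590 wc=[-67.097,-61.905] rss=0.908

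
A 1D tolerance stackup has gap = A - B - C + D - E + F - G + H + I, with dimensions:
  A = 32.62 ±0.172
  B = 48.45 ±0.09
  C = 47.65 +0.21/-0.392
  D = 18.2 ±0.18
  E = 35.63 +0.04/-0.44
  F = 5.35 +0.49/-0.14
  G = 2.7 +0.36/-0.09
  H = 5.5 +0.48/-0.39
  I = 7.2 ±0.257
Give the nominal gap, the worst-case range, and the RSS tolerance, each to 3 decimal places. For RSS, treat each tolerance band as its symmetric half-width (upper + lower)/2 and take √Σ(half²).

Stack each dimension's contribution:
  +A: nom +32.620 → Σnom=32.620; wc +0.172/-0.172 → slack +0.172/-0.172; half-tol=0.172, Σhalf²=0.029584
  -B: nom -48.450 → Σnom=-15.830; wc +0.090/-0.090 → slack +0.262/-0.262; half-tol=0.090, Σhalf²=0.037684
  -C: nom -47.650 → Σnom=-63.480; wc +0.392/-0.210 → slack +0.654/-0.472; half-tol=0.301, Σhalf²=0.128285
  +D: nom +18.200 → Σnom=-45.280; wc +0.180/-0.180 → slack +0.834/-0.652; half-tol=0.180, Σhalf²=0.160685
  -E: nom -35.630 → Σnom=-80.910; wc +0.440/-0.040 → slack +1.274/-0.692; half-tol=0.240, Σhalf²=0.218285
  +F: nom +5.350 → Σnom=-75.560; wc +0.490/-0.140 → slack +1.764/-0.832; half-tol=0.315, Σhalf²=0.317510
  -G: nom -2.700 → Σnom=-78.260; wc +0.090/-0.360 → slack +1.854/-1.192; half-tol=0.225, Σhalf²=0.368135
  +H: nom +5.500 → Σnom=-72.760; wc +0.480/-0.390 → slack +2.334/-1.582; half-tol=0.435, Σhalf²=0.557360
  +I: nom +7.200 → Σnom=-65.560; wc +0.257/-0.257 → slack +2.591/-1.839; half-tol=0.257, Σhalf²=0.623409
Nominal = -65.560. Worst-case = [-65.560 - 1.839, -65.560 + 2.591] = [-67.399, -62.969]. RSS = √0.623409 = 0.790.

nominal=-65.560 wc=[-67.399,-62.969] rss=0.790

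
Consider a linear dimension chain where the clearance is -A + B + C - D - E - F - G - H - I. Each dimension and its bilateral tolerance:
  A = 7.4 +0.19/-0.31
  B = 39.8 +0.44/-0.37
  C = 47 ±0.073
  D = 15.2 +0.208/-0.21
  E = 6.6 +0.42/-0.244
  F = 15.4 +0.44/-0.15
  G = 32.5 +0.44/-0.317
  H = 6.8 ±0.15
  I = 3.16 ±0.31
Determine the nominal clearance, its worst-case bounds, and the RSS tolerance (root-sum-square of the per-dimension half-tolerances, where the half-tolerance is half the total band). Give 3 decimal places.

Stack each dimension's contribution:
  -A: nom -7.400 → Σnom=-7.400; wc +0.310/-0.190 → slack +0.310/-0.190; half-tol=0.250, Σhalf²=0.062500
  +B: nom +39.800 → Σnom=32.400; wc +0.440/-0.370 → slack +0.750/-0.560; half-tol=0.405, Σhalf²=0.226525
  +C: nom +47.000 → Σnom=79.400; wc +0.073/-0.073 → slack +0.823/-0.633; half-tol=0.073, Σhalf²=0.231854
  -D: nom -15.200 → Σnom=64.200; wc +0.210/-0.208 → slack +1.033/-0.841; half-tol=0.209, Σhalf²=0.275535
  -E: nom -6.600 → Σnom=57.600; wc +0.244/-0.420 → slack +1.277/-1.261; half-tol=0.332, Σhalf²=0.385759
  -F: nom -15.400 → Σnom=42.200; wc +0.150/-0.440 → slack +1.427/-1.701; half-tol=0.295, Σhalf²=0.472784
  -G: nom -32.500 → Σnom=9.700; wc +0.317/-0.440 → slack +1.744/-2.141; half-tol=0.379, Σhalf²=0.616046
  -H: nom -6.800 → Σnom=2.900; wc +0.150/-0.150 → slack +1.894/-2.291; half-tol=0.150, Σhalf²=0.638546
  -I: nom -3.160 → Σnom=-0.260; wc +0.310/-0.310 → slack +2.204/-2.601; half-tol=0.310, Σhalf²=0.734646
Nominal = -0.260. Worst-case = [-0.260 - 2.601, -0.260 + 2.204] = [-2.861, 1.944]. RSS = √0.734646 = 0.857.

nominal=-0.260 wc=[-2.861,1.944] rss=0.857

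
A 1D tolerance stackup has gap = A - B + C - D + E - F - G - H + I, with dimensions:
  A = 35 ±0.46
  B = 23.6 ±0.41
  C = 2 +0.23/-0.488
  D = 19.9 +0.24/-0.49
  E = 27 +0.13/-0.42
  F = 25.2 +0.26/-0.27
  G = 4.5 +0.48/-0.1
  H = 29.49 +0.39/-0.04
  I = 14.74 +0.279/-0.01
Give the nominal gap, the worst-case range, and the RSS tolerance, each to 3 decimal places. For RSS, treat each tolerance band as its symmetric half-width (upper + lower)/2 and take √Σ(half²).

Stack each dimension's contribution:
  +A: nom +35.000 → Σnom=35.000; wc +0.460/-0.460 → slack +0.460/-0.460; half-tol=0.460, Σhalf²=0.211600
  -B: nom -23.600 → Σnom=11.400; wc +0.410/-0.410 → slack +0.870/-0.870; half-tol=0.410, Σhalf²=0.379700
  +C: nom +2.000 → Σnom=13.400; wc +0.230/-0.488 → slack +1.100/-1.358; half-tol=0.359, Σhalf²=0.508581
  -D: nom -19.900 → Σnom=-6.500; wc +0.490/-0.240 → slack +1.590/-1.598; half-tol=0.365, Σhalf²=0.641806
  +E: nom +27.000 → Σnom=20.500; wc +0.130/-0.420 → slack +1.720/-2.018; half-tol=0.275, Σhalf²=0.717431
  -F: nom -25.200 → Σnom=-4.700; wc +0.270/-0.260 → slack +1.990/-2.278; half-tol=0.265, Σhalf²=0.787656
  -G: nom -4.500 → Σnom=-9.200; wc +0.100/-0.480 → slack +2.090/-2.758; half-tol=0.290, Σhalf²=0.871756
  -H: nom -29.490 → Σnom=-38.690; wc +0.040/-0.390 → slack +2.130/-3.148; half-tol=0.215, Σhalf²=0.917981
  +I: nom +14.740 → Σnom=-23.950; wc +0.279/-0.010 → slack +2.409/-3.158; half-tol=0.145, Σhalf²=0.938861
Nominal = -23.950. Worst-case = [-23.950 - 3.158, -23.950 + 2.409] = [-27.108, -21.541]. RSS = √0.938861 = 0.969.

nominal=-23.950 wc=[-27.108,-21.541] rss=0.969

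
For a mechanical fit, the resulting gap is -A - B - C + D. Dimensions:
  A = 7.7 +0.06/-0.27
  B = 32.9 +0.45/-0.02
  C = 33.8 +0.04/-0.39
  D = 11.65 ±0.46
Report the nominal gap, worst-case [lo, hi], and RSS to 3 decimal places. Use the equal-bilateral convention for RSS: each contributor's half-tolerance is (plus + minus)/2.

Stack each dimension's contribution:
  -A: nom -7.700 → Σnom=-7.700; wc +0.270/-0.060 → slack +0.270/-0.060; half-tol=0.165, Σhalf²=0.027225
  -B: nom -32.900 → Σnom=-40.600; wc +0.020/-0.450 → slack +0.290/-0.510; half-tol=0.235, Σhalf²=0.082450
  -C: nom -33.800 → Σnom=-74.400; wc +0.390/-0.040 → slack +0.680/-0.550; half-tol=0.215, Σhalf²=0.128675
  +D: nom +11.650 → Σnom=-62.750; wc +0.460/-0.460 → slack +1.140/-1.010; half-tol=0.460, Σhalf²=0.340275
Nominal = -62.750. Worst-case = [-62.750 - 1.010, -62.750 + 1.140] = [-63.760, -61.610]. RSS = √0.340275 = 0.583.

nominal=-62.750 wc=[-63.760,-61.610] rss=0.583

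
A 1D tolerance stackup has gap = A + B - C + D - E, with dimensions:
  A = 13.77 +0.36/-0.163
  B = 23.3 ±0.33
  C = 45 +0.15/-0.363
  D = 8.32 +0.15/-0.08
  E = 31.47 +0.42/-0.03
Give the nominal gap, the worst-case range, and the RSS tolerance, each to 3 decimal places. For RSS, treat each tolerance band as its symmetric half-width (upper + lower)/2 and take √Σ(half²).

Stack each dimension's contribution:
  +A: nom +13.770 → Σnom=13.770; wc +0.360/-0.163 → slack +0.360/-0.163; half-tol=0.262, Σhalf²=0.068382
  +B: nom +23.300 → Σnom=37.070; wc +0.330/-0.330 → slack +0.690/-0.493; half-tol=0.330, Σhalf²=0.177282
  -C: nom -45.000 → Σnom=-7.930; wc +0.363/-0.150 → slack +1.053/-0.643; half-tol=0.257, Σhalf²=0.243075
  +D: nom +8.320 → Σnom=0.390; wc +0.150/-0.080 → slack +1.203/-0.723; half-tol=0.115, Σhalf²=0.256300
  -E: nom -31.470 → Σnom=-31.080; wc +0.030/-0.420 → slack +1.233/-1.143; half-tol=0.225, Σhalf²=0.306924
Nominal = -31.080. Worst-case = [-31.080 - 1.143, -31.080 + 1.233] = [-32.223, -29.847]. RSS = √0.306924 = 0.554.

nominal=-31.080 wc=[-32.223,-29.847] rss=0.554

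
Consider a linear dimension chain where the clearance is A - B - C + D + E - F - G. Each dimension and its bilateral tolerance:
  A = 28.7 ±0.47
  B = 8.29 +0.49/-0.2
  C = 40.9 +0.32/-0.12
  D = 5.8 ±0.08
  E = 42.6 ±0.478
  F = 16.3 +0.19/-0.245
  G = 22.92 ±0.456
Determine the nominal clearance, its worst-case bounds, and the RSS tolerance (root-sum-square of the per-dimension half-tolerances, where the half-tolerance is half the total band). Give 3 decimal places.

nominal=-11.310 wc=[-13.794,-9.261] rss=0.937

Stack each dimension's contribution:
  +A: nom +28.700 → Σnom=28.700; wc +0.470/-0.470 → slack +0.470/-0.470; half-tol=0.470, Σhalf²=0.220900
  -B: nom -8.290 → Σnom=20.410; wc +0.200/-0.490 → slack +0.670/-0.960; half-tol=0.345, Σhalf²=0.339925
  -C: nom -40.900 → Σnom=-20.490; wc +0.120/-0.320 → slack +0.790/-1.280; half-tol=0.220, Σhalf²=0.388325
  +D: nom +5.800 → Σnom=-14.690; wc +0.080/-0.080 → slack +0.870/-1.360; half-tol=0.080, Σhalf²=0.394725
  +E: nom +42.600 → Σnom=27.910; wc +0.478/-0.478 → slack +1.348/-1.838; half-tol=0.478, Σhalf²=0.623209
  -F: nom -16.300 → Σnom=11.610; wc +0.245/-0.190 → slack +1.593/-2.028; half-tol=0.217, Σhalf²=0.670515
  -G: nom -22.920 → Σnom=-11.310; wc +0.456/-0.456 → slack +2.049/-2.484; half-tol=0.456, Σhalf²=0.878451
Nominal = -11.310. Worst-case = [-11.310 - 2.484, -11.310 + 2.049] = [-13.794, -9.261]. RSS = √0.878451 = 0.937.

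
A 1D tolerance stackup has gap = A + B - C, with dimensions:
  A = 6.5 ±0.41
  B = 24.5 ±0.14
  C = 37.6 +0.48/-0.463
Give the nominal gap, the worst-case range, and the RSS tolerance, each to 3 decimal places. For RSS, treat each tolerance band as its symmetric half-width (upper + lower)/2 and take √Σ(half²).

Stack each dimension's contribution:
  +A: nom +6.500 → Σnom=6.500; wc +0.410/-0.410 → slack +0.410/-0.410; half-tol=0.410, Σhalf²=0.168100
  +B: nom +24.500 → Σnom=31.000; wc +0.140/-0.140 → slack +0.550/-0.550; half-tol=0.140, Σhalf²=0.187700
  -C: nom -37.600 → Σnom=-6.600; wc +0.463/-0.480 → slack +1.013/-1.030; half-tol=0.472, Σhalf²=0.410012
Nominal = -6.600. Worst-case = [-6.600 - 1.030, -6.600 + 1.013] = [-7.630, -5.587]. RSS = √0.410012 = 0.640.

nominal=-6.600 wc=[-7.630,-5.587] rss=0.640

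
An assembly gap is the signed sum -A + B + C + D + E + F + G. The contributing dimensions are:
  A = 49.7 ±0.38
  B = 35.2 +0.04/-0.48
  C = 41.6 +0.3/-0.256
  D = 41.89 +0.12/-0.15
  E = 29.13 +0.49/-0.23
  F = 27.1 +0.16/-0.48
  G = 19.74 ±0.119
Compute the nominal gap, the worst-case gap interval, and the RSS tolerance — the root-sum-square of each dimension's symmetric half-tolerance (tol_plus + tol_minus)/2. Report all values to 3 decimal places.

nominal=144.960 wc=[142.865,146.569] rss=0.744

Stack each dimension's contribution:
  -A: nom -49.700 → Σnom=-49.700; wc +0.380/-0.380 → slack +0.380/-0.380; half-tol=0.380, Σhalf²=0.144400
  +B: nom +35.200 → Σnom=-14.500; wc +0.040/-0.480 → slack +0.420/-0.860; half-tol=0.260, Σhalf²=0.212000
  +C: nom +41.600 → Σnom=27.100; wc +0.300/-0.256 → slack +0.720/-1.116; half-tol=0.278, Σhalf²=0.289284
  +D: nom +41.890 → Σnom=68.990; wc +0.120/-0.150 → slack +0.840/-1.266; half-tol=0.135, Σhalf²=0.307509
  +E: nom +29.130 → Σnom=98.120; wc +0.490/-0.230 → slack +1.330/-1.496; half-tol=0.360, Σhalf²=0.437109
  +F: nom +27.100 → Σnom=125.220; wc +0.160/-0.480 → slack +1.490/-1.976; half-tol=0.320, Σhalf²=0.539509
  +G: nom +19.740 → Σnom=144.960; wc +0.119/-0.119 → slack +1.609/-2.095; half-tol=0.119, Σhalf²=0.553670
Nominal = 144.960. Worst-case = [144.960 - 2.095, 144.960 + 1.609] = [142.865, 146.569]. RSS = √0.553670 = 0.744.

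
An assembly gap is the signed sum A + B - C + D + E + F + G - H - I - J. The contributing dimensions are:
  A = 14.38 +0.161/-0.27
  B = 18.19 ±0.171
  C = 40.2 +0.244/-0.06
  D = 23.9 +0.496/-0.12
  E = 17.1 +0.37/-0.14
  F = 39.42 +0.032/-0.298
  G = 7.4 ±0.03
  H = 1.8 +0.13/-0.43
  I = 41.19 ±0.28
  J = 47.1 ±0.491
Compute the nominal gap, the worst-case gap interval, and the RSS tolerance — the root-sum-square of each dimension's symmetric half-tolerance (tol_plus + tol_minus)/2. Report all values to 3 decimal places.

nominal=-9.900 wc=[-12.074,-7.379] rss=0.827

Stack each dimension's contribution:
  +A: nom +14.380 → Σnom=14.380; wc +0.161/-0.270 → slack +0.161/-0.270; half-tol=0.216, Σhalf²=0.046440
  +B: nom +18.190 → Σnom=32.570; wc +0.171/-0.171 → slack +0.332/-0.441; half-tol=0.171, Σhalf²=0.075681
  -C: nom -40.200 → Σnom=-7.630; wc +0.060/-0.244 → slack +0.392/-0.685; half-tol=0.152, Σhalf²=0.098785
  +D: nom +23.900 → Σnom=16.270; wc +0.496/-0.120 → slack +0.888/-0.805; half-tol=0.308, Σhalf²=0.193649
  +E: nom +17.100 → Σnom=33.370; wc +0.370/-0.140 → slack +1.258/-0.945; half-tol=0.255, Σhalf²=0.258674
  +F: nom +39.420 → Σnom=72.790; wc +0.032/-0.298 → slack +1.290/-1.243; half-tol=0.165, Σhalf²=0.285899
  +G: nom +7.400 → Σnom=80.190; wc +0.030/-0.030 → slack +1.320/-1.273; half-tol=0.030, Σhalf²=0.286799
  -H: nom -1.800 → Σnom=78.390; wc +0.430/-0.130 → slack +1.750/-1.403; half-tol=0.280, Σhalf²=0.365199
  -I: nom -41.190 → Σnom=37.200; wc +0.280/-0.280 → slack +2.030/-1.683; half-tol=0.280, Σhalf²=0.443599
  -J: nom -47.100 → Σnom=-9.900; wc +0.491/-0.491 → slack +2.521/-2.174; half-tol=0.491, Σhalf²=0.684680
Nominal = -9.900. Worst-case = [-9.900 - 2.174, -9.900 + 2.521] = [-12.074, -7.379]. RSS = √0.684680 = 0.827.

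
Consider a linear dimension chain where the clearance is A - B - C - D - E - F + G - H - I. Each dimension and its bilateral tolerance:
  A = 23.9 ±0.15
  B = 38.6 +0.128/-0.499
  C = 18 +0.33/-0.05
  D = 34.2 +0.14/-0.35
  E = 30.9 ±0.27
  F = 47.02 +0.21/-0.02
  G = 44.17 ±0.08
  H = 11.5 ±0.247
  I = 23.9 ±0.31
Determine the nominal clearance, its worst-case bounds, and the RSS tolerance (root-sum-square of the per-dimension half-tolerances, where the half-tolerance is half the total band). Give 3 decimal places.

Stack each dimension's contribution:
  +A: nom +23.900 → Σnom=23.900; wc +0.150/-0.150 → slack +0.150/-0.150; half-tol=0.150, Σhalf²=0.022500
  -B: nom -38.600 → Σnom=-14.700; wc +0.499/-0.128 → slack +0.649/-0.278; half-tol=0.314, Σhalf²=0.120782
  -C: nom -18.000 → Σnom=-32.700; wc +0.050/-0.330 → slack +0.699/-0.608; half-tol=0.190, Σhalf²=0.156882
  -D: nom -34.200 → Σnom=-66.900; wc +0.350/-0.140 → slack +1.049/-0.748; half-tol=0.245, Σhalf²=0.216907
  -E: nom -30.900 → Σnom=-97.800; wc +0.270/-0.270 → slack +1.319/-1.018; half-tol=0.270, Σhalf²=0.289807
  -F: nom -47.020 → Σnom=-144.820; wc +0.020/-0.210 → slack +1.339/-1.228; half-tol=0.115, Σhalf²=0.303032
  +G: nom +44.170 → Σnom=-100.650; wc +0.080/-0.080 → slack +1.419/-1.308; half-tol=0.080, Σhalf²=0.309432
  -H: nom -11.500 → Σnom=-112.150; wc +0.247/-0.247 → slack +1.666/-1.555; half-tol=0.247, Σhalf²=0.370441
  -I: nom -23.900 → Σnom=-136.050; wc +0.310/-0.310 → slack +1.976/-1.865; half-tol=0.310, Σhalf²=0.466541
Nominal = -136.050. Worst-case = [-136.050 - 1.865, -136.050 + 1.976] = [-137.915, -134.074]. RSS = √0.466541 = 0.683.

nominal=-136.050 wc=[-137.915,-134.074] rss=0.683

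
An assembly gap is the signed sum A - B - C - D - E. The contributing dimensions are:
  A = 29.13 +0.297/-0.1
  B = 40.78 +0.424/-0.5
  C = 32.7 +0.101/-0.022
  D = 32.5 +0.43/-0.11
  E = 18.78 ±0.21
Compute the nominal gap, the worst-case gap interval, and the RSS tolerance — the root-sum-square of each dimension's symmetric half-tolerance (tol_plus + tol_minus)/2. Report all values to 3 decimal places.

nominal=-95.630 wc=[-96.895,-94.491] rss=0.611

Stack each dimension's contribution:
  +A: nom +29.130 → Σnom=29.130; wc +0.297/-0.100 → slack +0.297/-0.100; half-tol=0.199, Σhalf²=0.039402
  -B: nom -40.780 → Σnom=-11.650; wc +0.500/-0.424 → slack +0.797/-0.524; half-tol=0.462, Σhalf²=0.252846
  -C: nom -32.700 → Σnom=-44.350; wc +0.022/-0.101 → slack +0.819/-0.625; half-tol=0.061, Σhalf²=0.256628
  -D: nom -32.500 → Σnom=-76.850; wc +0.110/-0.430 → slack +0.929/-1.055; half-tol=0.270, Σhalf²=0.329529
  -E: nom -18.780 → Σnom=-95.630; wc +0.210/-0.210 → slack +1.139/-1.265; half-tol=0.210, Σhalf²=0.373628
Nominal = -95.630. Worst-case = [-95.630 - 1.265, -95.630 + 1.139] = [-96.895, -94.491]. RSS = √0.373628 = 0.611.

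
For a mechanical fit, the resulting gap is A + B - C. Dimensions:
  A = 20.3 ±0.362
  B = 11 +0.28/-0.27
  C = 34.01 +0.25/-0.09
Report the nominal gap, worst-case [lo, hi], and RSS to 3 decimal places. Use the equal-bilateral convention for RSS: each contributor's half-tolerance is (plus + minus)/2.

nominal=-2.710 wc=[-3.592,-1.978] rss=0.485

Stack each dimension's contribution:
  +A: nom +20.300 → Σnom=20.300; wc +0.362/-0.362 → slack +0.362/-0.362; half-tol=0.362, Σhalf²=0.131044
  +B: nom +11.000 → Σnom=31.300; wc +0.280/-0.270 → slack +0.642/-0.632; half-tol=0.275, Σhalf²=0.206669
  -C: nom -34.010 → Σnom=-2.710; wc +0.090/-0.250 → slack +0.732/-0.882; half-tol=0.170, Σhalf²=0.235569
Nominal = -2.710. Worst-case = [-2.710 - 0.882, -2.710 + 0.732] = [-3.592, -1.978]. RSS = √0.235569 = 0.485.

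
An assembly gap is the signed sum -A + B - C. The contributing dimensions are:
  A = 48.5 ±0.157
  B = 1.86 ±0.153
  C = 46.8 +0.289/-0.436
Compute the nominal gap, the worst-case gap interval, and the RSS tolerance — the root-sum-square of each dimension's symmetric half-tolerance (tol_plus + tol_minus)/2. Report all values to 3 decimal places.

nominal=-93.440 wc=[-94.039,-92.694] rss=0.424

Stack each dimension's contribution:
  -A: nom -48.500 → Σnom=-48.500; wc +0.157/-0.157 → slack +0.157/-0.157; half-tol=0.157, Σhalf²=0.024649
  +B: nom +1.860 → Σnom=-46.640; wc +0.153/-0.153 → slack +0.310/-0.310; half-tol=0.153, Σhalf²=0.048058
  -C: nom -46.800 → Σnom=-93.440; wc +0.436/-0.289 → slack +0.746/-0.599; half-tol=0.362, Σhalf²=0.179464
Nominal = -93.440. Worst-case = [-93.440 - 0.599, -93.440 + 0.746] = [-94.039, -92.694]. RSS = √0.179464 = 0.424.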